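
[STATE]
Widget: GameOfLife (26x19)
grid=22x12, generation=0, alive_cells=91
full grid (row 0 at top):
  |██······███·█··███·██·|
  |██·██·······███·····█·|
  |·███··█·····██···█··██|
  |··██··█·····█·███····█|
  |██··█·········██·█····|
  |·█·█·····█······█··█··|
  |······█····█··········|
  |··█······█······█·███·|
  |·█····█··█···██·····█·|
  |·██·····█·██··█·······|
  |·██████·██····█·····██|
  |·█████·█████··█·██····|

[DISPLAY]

Gen: 0                    
██······███·█··███·██·    
██·██·······███·····█·    
·███··█·····██···█··██    
··██··█·····█·███····█    
██··█·········██·█····    
·█·█·····█······█··█··    
······█····█··········    
··█······█······█·███·    
·█····█··█···██·····█·    
·██·····█·██··█·······    
·██████·██····█·····██    
·█████·█████··█·██····    
                          
                          
                          
                          
                          
                          


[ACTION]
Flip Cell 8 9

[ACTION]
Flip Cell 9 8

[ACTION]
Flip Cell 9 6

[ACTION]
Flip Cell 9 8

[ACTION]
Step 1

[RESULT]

Gen: 1                    
███······█·██·███··██·    
···██····█····██·██···    
█····█·····█····█···██    
█···██······█····█··██    
██··█········██··█····    
███············██·····    
··█·······█······██·█·    
···················██·    
·█·····█·██··███····█·    
█···█·█·█·█···██····██    
█············██·······    
·█·····█··█····█······    
                          
                          
                          
                          
                          
                          


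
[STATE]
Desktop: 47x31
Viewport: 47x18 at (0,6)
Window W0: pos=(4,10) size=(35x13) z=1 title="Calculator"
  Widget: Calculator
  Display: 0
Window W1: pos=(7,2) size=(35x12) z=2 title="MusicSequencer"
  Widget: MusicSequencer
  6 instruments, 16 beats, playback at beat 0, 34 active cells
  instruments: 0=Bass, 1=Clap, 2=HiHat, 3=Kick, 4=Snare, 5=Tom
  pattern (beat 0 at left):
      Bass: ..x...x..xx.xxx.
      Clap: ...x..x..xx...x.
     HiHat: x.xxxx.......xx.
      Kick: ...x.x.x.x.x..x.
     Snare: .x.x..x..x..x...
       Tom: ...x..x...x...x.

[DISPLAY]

       ┃  Bass··█···█··██·███·           ┃     
       ┃  Clap···█··█··██···█·           ┃     
       ┃ HiHat█·████·······██·           ┃     
       ┃  Kick···█·█·█·█·█··█·           ┃     
    ┏━━┃ Snare·█·█··█··█··█···           ┃     
    ┃ C┃   Tom···█··█···█···█·           ┃     
    ┠──┃                                 ┃     
    ┃  ┗━━━━━━━━━━━━━━━━━━━━━━━━━━━━━━━━━┛     
    ┃┌───┬───┬───┬───┐                ┃        
    ┃│ 7 │ 8 │ 9 │ ÷ │                ┃        
    ┃├───┼───┼───┼───┤                ┃        
    ┃│ 4 │ 5 │ 6 │ × │                ┃        
    ┃├───┼───┼───┼───┤                ┃        
    ┃│ 1 │ 2 │ 3 │ - │                ┃        
    ┃├───┼───┼───┼───┤                ┃        
    ┃│ 0 │ . │ = │ + │                ┃        
    ┗━━━━━━━━━━━━━━━━━━━━━━━━━━━━━━━━━┛        
                                               


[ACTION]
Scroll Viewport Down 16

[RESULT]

    ┃  ┗━━━━━━━━━━━━━━━━━━━━━━━━━━━━━━━━━┛     
    ┃┌───┬───┬───┬───┐                ┃        
    ┃│ 7 │ 8 │ 9 │ ÷ │                ┃        
    ┃├───┼───┼───┼───┤                ┃        
    ┃│ 4 │ 5 │ 6 │ × │                ┃        
    ┃├───┼───┼───┼───┤                ┃        
    ┃│ 1 │ 2 │ 3 │ - │                ┃        
    ┃├───┼───┼───┼───┤                ┃        
    ┃│ 0 │ . │ = │ + │                ┃        
    ┗━━━━━━━━━━━━━━━━━━━━━━━━━━━━━━━━━┛        
                                               
                                               
                                               
                                               
                                               
                                               
                                               
                                               


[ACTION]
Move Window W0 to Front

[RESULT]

    ┃                                0┃━━┛     
    ┃┌───┬───┬───┬───┐                ┃        
    ┃│ 7 │ 8 │ 9 │ ÷ │                ┃        
    ┃├───┼───┼───┼───┤                ┃        
    ┃│ 4 │ 5 │ 6 │ × │                ┃        
    ┃├───┼───┼───┼───┤                ┃        
    ┃│ 1 │ 2 │ 3 │ - │                ┃        
    ┃├───┼───┼───┼───┤                ┃        
    ┃│ 0 │ . │ = │ + │                ┃        
    ┗━━━━━━━━━━━━━━━━━━━━━━━━━━━━━━━━━┛        
                                               
                                               
                                               
                                               
                                               
                                               
                                               
                                               


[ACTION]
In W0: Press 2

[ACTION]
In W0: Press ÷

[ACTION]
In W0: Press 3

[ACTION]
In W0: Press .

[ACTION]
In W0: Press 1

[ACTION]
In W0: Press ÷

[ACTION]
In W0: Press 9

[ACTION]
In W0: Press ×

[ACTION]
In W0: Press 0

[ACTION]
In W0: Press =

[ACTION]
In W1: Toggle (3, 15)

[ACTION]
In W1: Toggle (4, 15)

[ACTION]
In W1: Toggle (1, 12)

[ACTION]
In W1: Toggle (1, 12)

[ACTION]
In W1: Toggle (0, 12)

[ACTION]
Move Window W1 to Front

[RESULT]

    ┃  ┗━━━━━━━━━━━━━━━━━━━━━━━━━━━━━━━━━┛     
    ┃┌───┬───┬───┬───┐                ┃        
    ┃│ 7 │ 8 │ 9 │ ÷ │                ┃        
    ┃├───┼───┼───┼───┤                ┃        
    ┃│ 4 │ 5 │ 6 │ × │                ┃        
    ┃├───┼───┼───┼───┤                ┃        
    ┃│ 1 │ 2 │ 3 │ - │                ┃        
    ┃├───┼───┼───┼───┤                ┃        
    ┃│ 0 │ . │ = │ + │                ┃        
    ┗━━━━━━━━━━━━━━━━━━━━━━━━━━━━━━━━━┛        
                                               
                                               
                                               
                                               
                                               
                                               
                                               
                                               


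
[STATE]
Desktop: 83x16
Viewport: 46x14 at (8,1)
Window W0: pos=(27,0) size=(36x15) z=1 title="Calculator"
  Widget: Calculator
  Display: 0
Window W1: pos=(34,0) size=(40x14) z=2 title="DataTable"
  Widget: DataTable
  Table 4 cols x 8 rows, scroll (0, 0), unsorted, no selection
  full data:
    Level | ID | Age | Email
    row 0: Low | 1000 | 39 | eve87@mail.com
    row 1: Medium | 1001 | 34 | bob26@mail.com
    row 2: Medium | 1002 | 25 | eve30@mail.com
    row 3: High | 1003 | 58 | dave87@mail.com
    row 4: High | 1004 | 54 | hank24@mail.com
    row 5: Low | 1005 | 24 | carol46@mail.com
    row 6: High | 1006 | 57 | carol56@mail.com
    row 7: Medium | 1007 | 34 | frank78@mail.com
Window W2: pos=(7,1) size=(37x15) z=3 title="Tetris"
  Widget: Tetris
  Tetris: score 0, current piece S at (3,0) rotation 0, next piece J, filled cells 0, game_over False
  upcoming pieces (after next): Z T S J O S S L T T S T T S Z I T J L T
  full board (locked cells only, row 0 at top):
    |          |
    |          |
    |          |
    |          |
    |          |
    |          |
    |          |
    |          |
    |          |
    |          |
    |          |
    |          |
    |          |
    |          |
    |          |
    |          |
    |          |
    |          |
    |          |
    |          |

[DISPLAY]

━━━━━━━━━━━━━━━━━━━━━━━━━━━━━━━━━━━┓e         
 Tetris                            ┃──────────
───────────────────────────────────┨  │Age│Ema
          │Next:                   ┃──┼───┼───
          │█                       ┃00│39 │eve
          │███                     ┃01│34 │bob
          │                        ┃02│25 │eve
          │                        ┃03│58 │dav
          │                        ┃04│54 │han
          │Score:                  ┃05│24 │car
          │0                       ┃06│57 │car
          │                        ┃07│34 │fra
          │                        ┃━━━━━━━━━━
          │                        ┃━━━━━━━━━━


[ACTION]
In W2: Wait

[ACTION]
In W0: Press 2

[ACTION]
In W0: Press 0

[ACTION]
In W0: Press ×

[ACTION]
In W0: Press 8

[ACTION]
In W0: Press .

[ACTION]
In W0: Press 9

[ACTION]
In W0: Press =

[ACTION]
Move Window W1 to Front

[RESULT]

━━━━━━━━━━━━━━━━━━━━━━━━━━┃ DataTable         
 Tetris                   ┠───────────────────
──────────────────────────┃Level │ID  │Age│Ema
          │Next:          ┃──────┼────┼───┼───
          │█              ┃Low   │1000│39 │eve
          │███            ┃Medium│1001│34 │bob
          │               ┃Medium│1002│25 │eve
          │               ┃High  │1003│58 │dav
          │               ┃High  │1004│54 │han
          │Score:         ┃Low   │1005│24 │car
          │0              ┃High  │1006│57 │car
          │               ┃Medium│1007│34 │fra
          │               ┗━━━━━━━━━━━━━━━━━━━
          │                        ┃━━━━━━━━━━


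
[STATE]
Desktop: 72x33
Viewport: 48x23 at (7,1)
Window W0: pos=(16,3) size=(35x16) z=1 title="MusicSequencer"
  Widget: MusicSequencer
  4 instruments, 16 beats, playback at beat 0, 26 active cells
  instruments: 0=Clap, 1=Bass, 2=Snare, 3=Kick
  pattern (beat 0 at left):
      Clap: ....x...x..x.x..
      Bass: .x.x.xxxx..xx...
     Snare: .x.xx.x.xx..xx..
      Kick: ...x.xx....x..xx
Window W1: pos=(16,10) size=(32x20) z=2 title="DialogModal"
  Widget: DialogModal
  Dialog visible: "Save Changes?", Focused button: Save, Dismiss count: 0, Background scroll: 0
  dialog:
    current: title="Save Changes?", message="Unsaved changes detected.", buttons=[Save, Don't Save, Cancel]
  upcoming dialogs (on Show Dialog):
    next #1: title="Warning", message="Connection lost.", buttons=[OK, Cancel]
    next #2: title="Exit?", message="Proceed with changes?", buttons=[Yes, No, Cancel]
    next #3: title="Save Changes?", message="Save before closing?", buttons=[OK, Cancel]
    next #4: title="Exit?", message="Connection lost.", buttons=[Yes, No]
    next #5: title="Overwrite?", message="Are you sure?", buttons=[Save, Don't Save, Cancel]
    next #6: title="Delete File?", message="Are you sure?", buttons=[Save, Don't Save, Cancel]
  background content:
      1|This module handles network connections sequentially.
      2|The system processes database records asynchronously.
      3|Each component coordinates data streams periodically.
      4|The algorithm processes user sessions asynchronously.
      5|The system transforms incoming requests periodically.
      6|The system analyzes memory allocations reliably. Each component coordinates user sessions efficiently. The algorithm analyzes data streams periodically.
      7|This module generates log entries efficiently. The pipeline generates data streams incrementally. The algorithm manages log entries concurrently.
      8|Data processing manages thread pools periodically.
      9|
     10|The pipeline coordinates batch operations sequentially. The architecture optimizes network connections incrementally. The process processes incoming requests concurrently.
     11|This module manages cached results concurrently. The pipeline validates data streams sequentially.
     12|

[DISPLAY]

                                                
                                                
         ┏━━━━━━━━━━━━━━━━━━━━━━━━━━━━━━━━━┓    
         ┃ MusicSequencer                  ┃    
         ┠─────────────────────────────────┨    
         ┃      ▼123456789012345           ┃    
         ┃  Clap····█···█··█·█··           ┃    
         ┃  Bass·█·█·████··██···           ┃    
         ┃ Snare·█·██·█·██··██··           ┃    
         ┏━━━━━━━━━━━━━━━━━━━━━━━━━━━━━━┓  ┃    
         ┃ DialogModal                  ┃  ┃    
         ┠──────────────────────────────┨  ┃    
         ┃This module handles network co┃  ┃    
         ┃The system processes database ┃  ┃    
         ┃Each component coordinates dat┃  ┃    
         ┃The algorithm processes user s┃  ┃    
         ┃The system transforms incoming┃  ┃    
         ┃Th┌────────────────────────┐ll┃━━┛    
         ┃Th│     Save Changes?      │tr┃       
         ┃Da│Unsaved changes detected│ad┃       
         ┃  │[Save]  Don't Save   Can│  ┃       
         ┃Th└────────────────────────┘ch┃       
         ┃This module manages cached res┃       


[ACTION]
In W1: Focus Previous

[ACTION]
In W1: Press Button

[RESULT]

                                                
                                                
         ┏━━━━━━━━━━━━━━━━━━━━━━━━━━━━━━━━━┓    
         ┃ MusicSequencer                  ┃    
         ┠─────────────────────────────────┨    
         ┃      ▼123456789012345           ┃    
         ┃  Clap····█···█··█·█··           ┃    
         ┃  Bass·█·█·████··██···           ┃    
         ┃ Snare·█·██·█·██··██··           ┃    
         ┏━━━━━━━━━━━━━━━━━━━━━━━━━━━━━━┓  ┃    
         ┃ DialogModal                  ┃  ┃    
         ┠──────────────────────────────┨  ┃    
         ┃This module handles network co┃  ┃    
         ┃The system processes database ┃  ┃    
         ┃Each component coordinates dat┃  ┃    
         ┃The algorithm processes user s┃  ┃    
         ┃The system transforms incoming┃  ┃    
         ┃The system analyzes memory all┃━━┛    
         ┃This module generates log entr┃       
         ┃Data processing manages thread┃       
         ┃                              ┃       
         ┃The pipeline coordinates batch┃       
         ┃This module manages cached res┃       


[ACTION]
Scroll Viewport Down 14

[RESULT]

         ┏━━━━━━━━━━━━━━━━━━━━━━━━━━━━━━┓  ┃    
         ┃ DialogModal                  ┃  ┃    
         ┠──────────────────────────────┨  ┃    
         ┃This module handles network co┃  ┃    
         ┃The system processes database ┃  ┃    
         ┃Each component coordinates dat┃  ┃    
         ┃The algorithm processes user s┃  ┃    
         ┃The system transforms incoming┃  ┃    
         ┃The system analyzes memory all┃━━┛    
         ┃This module generates log entr┃       
         ┃Data processing manages thread┃       
         ┃                              ┃       
         ┃The pipeline coordinates batch┃       
         ┃This module manages cached res┃       
         ┃                              ┃       
         ┃                              ┃       
         ┃                              ┃       
         ┃                              ┃       
         ┃                              ┃       
         ┗━━━━━━━━━━━━━━━━━━━━━━━━━━━━━━┛       
                                                
                                                
                                                


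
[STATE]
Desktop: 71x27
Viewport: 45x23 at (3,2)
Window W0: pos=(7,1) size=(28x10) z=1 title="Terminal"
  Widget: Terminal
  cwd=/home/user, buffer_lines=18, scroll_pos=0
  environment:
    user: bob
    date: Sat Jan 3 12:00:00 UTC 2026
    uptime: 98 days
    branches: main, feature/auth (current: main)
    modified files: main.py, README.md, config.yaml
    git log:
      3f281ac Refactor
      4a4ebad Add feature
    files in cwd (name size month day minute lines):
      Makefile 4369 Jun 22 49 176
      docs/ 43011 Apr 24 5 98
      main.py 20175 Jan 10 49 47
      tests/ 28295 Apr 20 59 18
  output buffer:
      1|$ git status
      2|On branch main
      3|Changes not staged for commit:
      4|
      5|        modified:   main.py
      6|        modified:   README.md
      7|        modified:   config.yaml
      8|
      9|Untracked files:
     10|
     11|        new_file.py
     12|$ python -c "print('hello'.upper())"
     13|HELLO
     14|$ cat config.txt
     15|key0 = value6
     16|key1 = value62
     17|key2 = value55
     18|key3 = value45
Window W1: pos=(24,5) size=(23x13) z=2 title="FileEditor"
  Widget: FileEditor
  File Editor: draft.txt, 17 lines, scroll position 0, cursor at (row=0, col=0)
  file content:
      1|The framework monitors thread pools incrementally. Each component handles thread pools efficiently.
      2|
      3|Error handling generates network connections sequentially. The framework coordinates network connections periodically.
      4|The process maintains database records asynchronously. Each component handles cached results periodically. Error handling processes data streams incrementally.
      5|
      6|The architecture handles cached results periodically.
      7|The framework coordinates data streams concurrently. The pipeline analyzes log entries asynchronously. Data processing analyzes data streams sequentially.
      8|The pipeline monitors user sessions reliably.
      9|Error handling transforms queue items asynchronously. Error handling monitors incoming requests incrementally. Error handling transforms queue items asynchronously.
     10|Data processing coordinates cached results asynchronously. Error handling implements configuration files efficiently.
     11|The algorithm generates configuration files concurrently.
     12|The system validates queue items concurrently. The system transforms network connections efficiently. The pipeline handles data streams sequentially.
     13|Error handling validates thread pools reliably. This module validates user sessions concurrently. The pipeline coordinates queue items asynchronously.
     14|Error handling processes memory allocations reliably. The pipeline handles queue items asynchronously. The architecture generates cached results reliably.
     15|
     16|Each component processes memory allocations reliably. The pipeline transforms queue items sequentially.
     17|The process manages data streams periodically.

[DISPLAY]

    ┃ Terminal                 ┃             
    ┠──────────────────────────┨             
    ┃$ git status              ┃             
    ┃On branch main  ┏━━━━━━━━━━━━━━━━━━━━━┓ 
    ┃Changes not stag┃ FileEditor          ┃ 
    ┃                ┠─────────────────────┨ 
    ┃        modified┃█he framework monito▲┃ 
    ┃        modified┃                    █┃ 
    ┗━━━━━━━━━━━━━━━━┃Error handling gener░┃ 
                     ┃The process maintain░┃ 
                     ┃                    ░┃ 
                     ┃The architecture han░┃ 
                     ┃The framework coordi░┃ 
                     ┃The pipeline monitor░┃ 
                     ┃Error handling trans▼┃ 
                     ┗━━━━━━━━━━━━━━━━━━━━━┛ 
                                             
                                             
                                             
                                             
                                             
                                             
                                             


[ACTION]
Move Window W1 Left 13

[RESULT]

    ┃ Terminal                 ┃             
    ┠──────────────────────────┨             
    ┃$ git status              ┃             
    ┃On ┏━━━━━━━━━━━━━━━━━━━━━┓┃             
    ┃Cha┃ FileEditor          ┃┃             
    ┃   ┠─────────────────────┨┃             
    ┃   ┃█he framework monito▲┃┃             
    ┃   ┃                    █┃┃             
    ┗━━━┃Error handling gener░┃┛             
        ┃The process maintain░┃              
        ┃                    ░┃              
        ┃The architecture han░┃              
        ┃The framework coordi░┃              
        ┃The pipeline monitor░┃              
        ┃Error handling trans▼┃              
        ┗━━━━━━━━━━━━━━━━━━━━━┛              
                                             
                                             
                                             
                                             
                                             
                                             
                                             


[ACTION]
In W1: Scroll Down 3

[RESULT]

    ┃ Terminal                 ┃             
    ┠──────────────────────────┨             
    ┃$ git status              ┃             
    ┃On ┏━━━━━━━━━━━━━━━━━━━━━┓┃             
    ┃Cha┃ FileEditor          ┃┃             
    ┃   ┠─────────────────────┨┃             
    ┃   ┃The process maintain▲┃┃             
    ┃   ┃                    ░┃┃             
    ┗━━━┃The architecture han░┃┛             
        ┃The framework coordi█┃              
        ┃The pipeline monitor░┃              
        ┃Error handling trans░┃              
        ┃Data processing coor░┃              
        ┃The algorithm genera░┃              
        ┃The system validates▼┃              
        ┗━━━━━━━━━━━━━━━━━━━━━┛              
                                             
                                             
                                             
                                             
                                             
                                             
                                             


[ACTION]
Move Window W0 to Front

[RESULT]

    ┃ Terminal                 ┃             
    ┠──────────────────────────┨             
    ┃$ git status              ┃             
    ┃On branch main            ┃             
    ┃Changes not staged for com┃             
    ┃                          ┃             
    ┃        modified:   main.p┃             
    ┃        modified:   README┃             
    ┗━━━━━━━━━━━━━━━━━━━━━━━━━━┛             
        ┃The framework coordi█┃              
        ┃The pipeline monitor░┃              
        ┃Error handling trans░┃              
        ┃Data processing coor░┃              
        ┃The algorithm genera░┃              
        ┃The system validates▼┃              
        ┗━━━━━━━━━━━━━━━━━━━━━┛              
                                             
                                             
                                             
                                             
                                             
                                             
                                             


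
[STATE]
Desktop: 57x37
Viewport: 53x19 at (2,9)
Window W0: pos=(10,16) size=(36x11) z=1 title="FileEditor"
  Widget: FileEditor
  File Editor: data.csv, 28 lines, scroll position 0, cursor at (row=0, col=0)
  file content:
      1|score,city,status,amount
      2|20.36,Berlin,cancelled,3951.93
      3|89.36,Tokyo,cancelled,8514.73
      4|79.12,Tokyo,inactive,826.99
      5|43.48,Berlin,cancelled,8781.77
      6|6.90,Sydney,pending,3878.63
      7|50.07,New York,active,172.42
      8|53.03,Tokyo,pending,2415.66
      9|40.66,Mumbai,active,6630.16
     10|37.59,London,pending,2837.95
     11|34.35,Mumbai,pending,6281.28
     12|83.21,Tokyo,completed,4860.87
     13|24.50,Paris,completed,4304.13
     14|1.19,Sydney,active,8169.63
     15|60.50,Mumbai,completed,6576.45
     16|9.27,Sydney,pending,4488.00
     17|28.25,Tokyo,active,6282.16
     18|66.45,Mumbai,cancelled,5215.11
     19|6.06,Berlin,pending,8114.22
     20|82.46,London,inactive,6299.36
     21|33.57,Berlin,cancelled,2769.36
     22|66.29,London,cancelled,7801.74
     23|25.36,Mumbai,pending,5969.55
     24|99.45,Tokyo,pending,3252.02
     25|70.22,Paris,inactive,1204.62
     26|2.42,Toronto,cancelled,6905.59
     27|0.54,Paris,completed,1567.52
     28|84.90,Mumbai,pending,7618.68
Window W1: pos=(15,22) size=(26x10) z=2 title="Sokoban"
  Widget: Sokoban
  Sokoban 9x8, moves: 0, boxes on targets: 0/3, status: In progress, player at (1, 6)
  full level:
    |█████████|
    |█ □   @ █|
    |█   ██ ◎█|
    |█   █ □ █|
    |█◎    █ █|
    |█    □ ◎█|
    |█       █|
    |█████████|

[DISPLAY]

                                                     
                                                     
                                                     
                                                     
                                                     
                                                     
                                                     
        ┏━━━━━━━━━━━━━━━━━━━━━━━━━━━━━━━━━━┓         
        ┃ FileEditor                       ┃         
        ┠──────────────────────────────────┨         
        ┃█core,city,status,amount         ▲┃         
        ┃20.36,Berlin,cancelled,3951.93   █┃         
        ┃89.36,Tokyo,cancelled,8514.73    ░┃         
        ┃79.1┏━━━━━━━━━━━━━━━━━━━━━━━━┓   ░┃         
        ┃43.4┃ Sokoban                ┃   ░┃         
        ┃6.90┠────────────────────────┨   ░┃         
        ┃50.0┃█████████               ┃   ▼┃         
        ┗━━━━┃█ □   @ █               ┃━━━━┛         
             ┃█   ██ ◎█               ┃              


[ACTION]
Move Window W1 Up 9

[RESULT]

                                                     
                                                     
                                                     
                                                     
             ┏━━━━━━━━━━━━━━━━━━━━━━━━┓              
             ┃ Sokoban                ┃              
             ┠────────────────────────┨              
        ┏━━━━┃█████████               ┃━━━━┓         
        ┃ Fil┃█ □   @ █               ┃    ┃         
        ┠────┃█   ██ ◎█               ┃────┨         
        ┃█cor┃█   █ □ █               ┃   ▲┃         
        ┃20.3┃█◎    █ █               ┃   █┃         
        ┃89.3┃█    □ ◎█               ┃   ░┃         
        ┃79.1┗━━━━━━━━━━━━━━━━━━━━━━━━┛   ░┃         
        ┃43.48,Berlin,cancelled,8781.77   ░┃         
        ┃6.90,Sydney,pending,3878.63      ░┃         
        ┃50.07,New York,active,172.42     ▼┃         
        ┗━━━━━━━━━━━━━━━━━━━━━━━━━━━━━━━━━━┛         
                                                     


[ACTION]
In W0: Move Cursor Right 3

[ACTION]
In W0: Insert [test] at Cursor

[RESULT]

                                                     
                                                     
                                                     
                                                     
             ┏━━━━━━━━━━━━━━━━━━━━━━━━┓              
             ┃ Sokoban                ┃              
             ┠────────────────────────┨              
        ┏━━━━┃█████████               ┃━━━━┓         
        ┃ Fil┃█ □   @ █               ┃    ┃         
        ┠────┃█   ██ ◎█               ┃────┨         
        ┃scot┃█   █ □ █               ┃   ▲┃         
        ┃20.3┃█◎    █ █               ┃   █┃         
        ┃89.3┃█    □ ◎█               ┃   ░┃         
        ┃79.1┗━━━━━━━━━━━━━━━━━━━━━━━━┛   ░┃         
        ┃43.48,Berlin,cancelled,8781.77   ░┃         
        ┃6.90,Sydney,pending,3878.63      ░┃         
        ┃50.07,New York,active,172.42     ▼┃         
        ┗━━━━━━━━━━━━━━━━━━━━━━━━━━━━━━━━━━┛         
                                                     


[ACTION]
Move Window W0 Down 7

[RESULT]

                                                     
                                                     
                                                     
                                                     
             ┏━━━━━━━━━━━━━━━━━━━━━━━━┓              
             ┃ Sokoban                ┃              
             ┠────────────────────────┨              
             ┃█████████               ┃              
             ┃█ □   @ █               ┃              
             ┃█   ██ ◎█               ┃              
             ┃█   █ □ █               ┃              
             ┃█◎    █ █               ┃              
             ┃█    □ ◎█               ┃              
             ┗━━━━━━━━━━━━━━━━━━━━━━━━┛              
        ┏━━━━━━━━━━━━━━━━━━━━━━━━━━━━━━━━━━┓         
        ┃ FileEditor                       ┃         
        ┠──────────────────────────────────┨         
        ┃scotest█e,city,status,amount     ▲┃         
        ┃20.36,Berlin,cancelled,3951.93   █┃         


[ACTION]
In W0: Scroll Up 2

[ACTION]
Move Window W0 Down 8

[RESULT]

                                                     
                                                     
                                                     
                                                     
             ┏━━━━━━━━━━━━━━━━━━━━━━━━┓              
             ┃ Sokoban                ┃              
             ┠────────────────────────┨              
             ┃█████████               ┃              
             ┃█ □   @ █               ┃              
             ┃█   ██ ◎█               ┃              
             ┃█   █ □ █               ┃              
             ┃█◎    █ █               ┃              
             ┃█    □ ◎█               ┃              
             ┗━━━━━━━━━━━━━━━━━━━━━━━━┛              
                                                     
                                                     
                                                     
        ┏━━━━━━━━━━━━━━━━━━━━━━━━━━━━━━━━━━┓         
        ┃ FileEditor                       ┃         


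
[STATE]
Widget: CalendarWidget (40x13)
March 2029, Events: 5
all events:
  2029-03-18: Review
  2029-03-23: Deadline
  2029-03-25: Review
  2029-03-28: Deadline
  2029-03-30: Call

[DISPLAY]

               March 2029               
Mo Tu We Th Fr Sa Su                    
          1  2  3  4                    
 5  6  7  8  9 10 11                    
12 13 14 15 16 17 18*                   
19 20 21 22 23* 24 25*                  
26 27 28* 29 30* 31                     
                                        
                                        
                                        
                                        
                                        
                                        


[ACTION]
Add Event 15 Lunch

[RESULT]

               March 2029               
Mo Tu We Th Fr Sa Su                    
          1  2  3  4                    
 5  6  7  8  9 10 11                    
12 13 14 15* 16 17 18*                  
19 20 21 22 23* 24 25*                  
26 27 28* 29 30* 31                     
                                        
                                        
                                        
                                        
                                        
                                        


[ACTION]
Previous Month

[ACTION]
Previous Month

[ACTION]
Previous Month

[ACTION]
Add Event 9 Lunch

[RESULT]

             December 2028              
Mo Tu We Th Fr Sa Su                    
             1  2  3                    
 4  5  6  7  8  9* 10                   
11 12 13 14 15 16 17                    
18 19 20 21 22 23 24                    
25 26 27 28 29 30 31                    
                                        
                                        
                                        
                                        
                                        
                                        


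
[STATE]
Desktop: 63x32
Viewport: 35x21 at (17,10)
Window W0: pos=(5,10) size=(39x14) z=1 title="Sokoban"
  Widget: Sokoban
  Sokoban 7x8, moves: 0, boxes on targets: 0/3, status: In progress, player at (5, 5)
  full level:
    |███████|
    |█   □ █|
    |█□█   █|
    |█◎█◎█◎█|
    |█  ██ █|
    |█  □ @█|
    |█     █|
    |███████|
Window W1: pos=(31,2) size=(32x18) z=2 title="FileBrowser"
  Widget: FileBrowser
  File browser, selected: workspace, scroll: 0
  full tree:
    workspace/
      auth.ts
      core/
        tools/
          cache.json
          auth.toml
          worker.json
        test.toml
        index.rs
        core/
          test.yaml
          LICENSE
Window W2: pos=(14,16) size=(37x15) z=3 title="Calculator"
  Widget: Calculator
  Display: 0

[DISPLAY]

━━━━━━━━━━━━━━┃                    
              ┃                    
──────────────┃                    
              ┃                    
              ┃                    
              ┃                    
━━━━━━━━━━━━━━━━━━━━━━━━━━━━━━━━━┓ 
alculator                        ┃ 
─────────────────────────────────┨ 
                                0┃━
──┬───┬───┬───┐                  ┃ 
7 │ 8 │ 9 │ ÷ │                  ┃ 
──┼───┼───┼───┤                  ┃ 
4 │ 5 │ 6 │ × │                  ┃ 
──┼───┼───┼───┤                  ┃ 
1 │ 2 │ 3 │ - │                  ┃ 
──┼───┼───┼───┤                  ┃ 
0 │ . │ = │ + │                  ┃ 
──┼───┼───┼───┤                  ┃ 
C │ MC│ MR│ M+│                  ┃ 
━━━━━━━━━━━━━━━━━━━━━━━━━━━━━━━━━┛ 


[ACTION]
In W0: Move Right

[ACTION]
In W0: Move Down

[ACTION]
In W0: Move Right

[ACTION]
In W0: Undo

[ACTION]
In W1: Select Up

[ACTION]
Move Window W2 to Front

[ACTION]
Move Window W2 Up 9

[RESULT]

                                0┃ 
──┬───┬───┬───┐                  ┃ 
7 │ 8 │ 9 │ ÷ │                  ┃ 
──┼───┼───┼───┤                  ┃ 
4 │ 5 │ 6 │ × │                  ┃ 
──┼───┼───┼───┤                  ┃ 
1 │ 2 │ 3 │ - │                  ┃ 
──┼───┼───┼───┤                  ┃ 
0 │ . │ = │ + │                  ┃ 
──┼───┼───┼───┤                  ┃━
C │ MC│ MR│ M+│                  ┃ 
━━━━━━━━━━━━━━━━━━━━━━━━━━━━━━━━━┛ 
                          ┃        
━━━━━━━━━━━━━━━━━━━━━━━━━━┛        
                                   
                                   
                                   
                                   
                                   
                                   
                                   
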